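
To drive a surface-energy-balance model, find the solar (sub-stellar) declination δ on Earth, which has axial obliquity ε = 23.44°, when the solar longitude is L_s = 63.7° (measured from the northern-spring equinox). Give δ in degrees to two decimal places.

δ = +20.89°

sin δ = sin ε · sin L_s = sin 23.44° × sin 63.7° = 0.356612.
δ = arcsin(0.356612) = +20.89°.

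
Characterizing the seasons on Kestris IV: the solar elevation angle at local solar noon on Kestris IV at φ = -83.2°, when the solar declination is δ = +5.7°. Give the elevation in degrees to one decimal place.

1.1°

At local noon the hour angle is zero, so the zenith angle equals |φ − δ| = |-83.2° − (+5.700°)| = 88.900°.
Elevation = 90° − 88.900° = 1.1°.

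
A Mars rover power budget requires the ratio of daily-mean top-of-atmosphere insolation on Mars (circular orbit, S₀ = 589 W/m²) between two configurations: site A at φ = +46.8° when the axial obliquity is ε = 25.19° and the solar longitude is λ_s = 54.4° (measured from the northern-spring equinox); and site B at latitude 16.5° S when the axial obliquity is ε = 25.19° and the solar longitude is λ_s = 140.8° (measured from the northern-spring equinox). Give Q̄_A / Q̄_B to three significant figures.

Q̄_A / Q̄_B ≈ 1.35

— Configuration A (φ=+46.8°):
Solar declination: sin δ = sin ε · sin λ_s = sin 25.19° × sin 54.4° = 0.34607, so δ = +20.247°.
cos H₀ = −tan(+46.8°) tan(+20.247°) = -0.3928, H₀ = 1.9745 rad.
Bracket: H₀ sin φ sin δ + cos φ cos δ sin H₀ = 1.9745×0.72897×0.34607 + 0.68455×0.93821×0.91962 = 0.498116 + 0.590627 = 1.088743.
Q̄ = (S₀/π) × [bracket] = (589/π) × 1.088743 = 204.12 W/m².
— Configuration B (φ=-16.5°):
Solar declination: sin δ = sin ε · sin λ_s = sin 25.19° × sin 140.8° = 0.26901, so δ = +15.605°.
cos H₀ = −tan(-16.5°) tan(+15.605°) = 0.0827, H₀ = 1.4880 rad.
Bracket: H₀ sin φ sin δ + cos φ cos δ sin H₀ = 1.4880×-0.28402×0.26901 + 0.95882×0.96314×0.99657 = -0.113689 + 0.920310 = 0.806621.
Q̄ = (S₀/π) × [bracket] = (589/π) × 0.806621 = 151.23 W/m².
Ratio Q̄_A / Q̄_B = 204.12 / 151.23 = 1.350.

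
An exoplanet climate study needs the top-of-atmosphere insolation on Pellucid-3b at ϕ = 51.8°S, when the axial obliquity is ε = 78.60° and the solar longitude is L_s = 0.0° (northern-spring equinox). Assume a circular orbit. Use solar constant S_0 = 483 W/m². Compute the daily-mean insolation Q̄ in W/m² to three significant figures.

Q̄ ≈ 95.1 W/m²

Solar declination: sin δ = sin ε · sin L_s = sin 78.60° × sin 0.0° = 0.00000, so δ = +0.000°.
cos h₀ = −tan(-51.8°) tan(+0.000°) = 0.0000, h₀ = 1.5708 rad.
Bracket: h₀ sin ϕ sin δ + cos ϕ cos δ sin h₀ = 1.5708×-0.78586×0.00000 + 0.61841×1.00000×1.00000 = -0.000000 + 0.618410 = 0.618410.
Q̄ = (S_0/π) × [bracket] = (483/π) × 0.618410 = 95.08 W/m².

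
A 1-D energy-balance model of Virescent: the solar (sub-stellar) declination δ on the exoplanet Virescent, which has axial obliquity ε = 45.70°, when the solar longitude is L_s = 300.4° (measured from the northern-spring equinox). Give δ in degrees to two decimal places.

sin δ = sin ε · sin L_s = sin 45.70° × sin 300.4° = -0.617295.
δ = arcsin(-0.617295) = -38.12°.

δ = -38.12°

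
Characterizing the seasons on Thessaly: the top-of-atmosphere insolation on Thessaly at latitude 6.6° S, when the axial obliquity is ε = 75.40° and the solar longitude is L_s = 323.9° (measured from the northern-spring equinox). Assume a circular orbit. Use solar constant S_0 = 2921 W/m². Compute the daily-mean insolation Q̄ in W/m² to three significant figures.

Solar declination: sin δ = sin ε · sin L_s = sin 75.40° × sin 323.9° = -0.57017, so δ = -34.762°.
cos h₀ = −tan(-6.6°) tan(-34.762°) = -0.0803, h₀ = 1.6512 rad.
Bracket: h₀ sin ϕ sin δ + cos ϕ cos δ sin h₀ = 1.6512×-0.11494×-0.57017 + 0.99337×0.82153×0.99677 = 0.108212 + 0.813447 = 0.921659.
Q̄ = (S_0/π) × [bracket] = (2921/π) × 0.921659 = 856.9 W/m².

Q̄ ≈ 857 W/m²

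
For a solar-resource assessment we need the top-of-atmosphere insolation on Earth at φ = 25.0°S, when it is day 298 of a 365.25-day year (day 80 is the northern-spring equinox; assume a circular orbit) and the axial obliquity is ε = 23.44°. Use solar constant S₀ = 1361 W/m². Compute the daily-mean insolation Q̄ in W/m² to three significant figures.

Solar longitude: λ_s = 360° × (298 − 80)/365.25 = 214.867°.
sin δ = sin 23.44° × sin 214.867° = -0.22740, so δ = -13.144°.
cos H₀ = −tan(-25.0°) tan(-13.144°) = -0.1089, H₀ = 1.6799 rad.
Bracket: H₀ sin φ sin δ + cos φ cos δ sin H₀ = 1.6799×-0.42262×-0.22740 + 0.90631×0.97380×0.99405 = 0.161445 + 0.877313 = 1.038758.
Q̄ = (S₀/π) × [bracket] = (1361/π) × 1.038758 = 450.0 W/m².

Q̄ ≈ 450 W/m²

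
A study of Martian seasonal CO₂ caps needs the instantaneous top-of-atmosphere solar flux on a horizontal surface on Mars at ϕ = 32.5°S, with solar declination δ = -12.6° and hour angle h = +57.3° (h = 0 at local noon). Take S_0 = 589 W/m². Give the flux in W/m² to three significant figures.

cos θ_z = sin ϕ sin δ + cos ϕ cos δ cos h = 0.117208 + 0.444661 = 0.561869.
Flux = S_0 · cos θ_z = 589 × 0.561869 = 330.9 W/m².

331 W/m²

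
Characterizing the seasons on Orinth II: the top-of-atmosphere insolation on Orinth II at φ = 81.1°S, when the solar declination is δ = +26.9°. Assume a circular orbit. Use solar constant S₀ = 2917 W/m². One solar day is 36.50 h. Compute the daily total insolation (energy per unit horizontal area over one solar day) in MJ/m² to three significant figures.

cos H₀ = −tan(-81.1°) tan(+26.900°) = 3.2397 ≥ 1 ⇒ polar night, H₀ = 0 and Q̄ = 0.
Daily total = Q̄ × 36.50 h × 3600 s/h = 0.00 MJ/m².

0.00 MJ/m²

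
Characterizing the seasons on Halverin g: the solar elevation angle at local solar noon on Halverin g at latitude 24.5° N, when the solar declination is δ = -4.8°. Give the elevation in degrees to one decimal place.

60.7°

At local noon the hour angle is zero, so the zenith angle equals |φ − δ| = |+24.5° − (-4.800°)| = 29.300°.
Elevation = 90° − 29.300° = 60.7°.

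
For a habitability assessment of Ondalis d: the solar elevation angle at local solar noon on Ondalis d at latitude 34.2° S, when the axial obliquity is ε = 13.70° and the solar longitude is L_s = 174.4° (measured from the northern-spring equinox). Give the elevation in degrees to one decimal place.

54.5°

Solar declination: sin δ = sin ε · sin L_s = sin 13.70° × sin 174.4° = 0.02311, so δ = +1.324°.
At local noon the hour angle is zero, so the zenith angle equals |ϕ − δ| = |-34.2° − (+1.324°)| = 35.524°.
Elevation = 90° − 35.524° = 54.5°.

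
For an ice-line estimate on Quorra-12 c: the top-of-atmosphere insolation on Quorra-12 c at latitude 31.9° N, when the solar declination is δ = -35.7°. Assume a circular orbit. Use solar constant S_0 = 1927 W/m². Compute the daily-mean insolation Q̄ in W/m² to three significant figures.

cos h₀ = −tan(+31.9°) tan(-35.700°) = 0.4473, h₀ = 1.1071 rad.
Bracket: h₀ sin ϕ sin δ + cos ϕ cos δ sin h₀ = 1.1071×0.52844×-0.58354 + 0.84897×0.81208×0.89440 = -0.341392 + 0.616628 = 0.275236.
Q̄ = (S_0/π) × [bracket] = (1927/π) × 0.275236 = 168.8 W/m².

Q̄ ≈ 169 W/m²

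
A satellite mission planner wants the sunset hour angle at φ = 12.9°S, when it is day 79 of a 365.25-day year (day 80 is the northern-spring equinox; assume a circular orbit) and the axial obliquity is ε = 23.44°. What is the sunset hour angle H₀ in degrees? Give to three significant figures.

Solar longitude: λ_s = 360° × (79 − 80)/365.25 = -0.986°, i.e. -0.986° + 360° = 359.014°.
sin δ = sin 23.44° × sin 359.014° = -0.00684, so δ = -0.392°.
cos H₀ = −tan φ · tan δ = −tan(-12.9°) × tan(-0.392°) = -0.0016, so H₀ = 1.5724 rad = 90.09°.

H₀ = 90.1°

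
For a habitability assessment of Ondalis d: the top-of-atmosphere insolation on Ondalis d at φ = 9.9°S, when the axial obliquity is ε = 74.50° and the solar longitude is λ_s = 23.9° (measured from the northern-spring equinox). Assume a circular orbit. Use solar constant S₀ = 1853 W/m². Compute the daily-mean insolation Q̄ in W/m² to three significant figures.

Solar declination: sin δ = sin ε · sin λ_s = sin 74.50° × sin 23.9° = 0.39041, so δ = +22.980°.
cos H₀ = −tan(-9.9°) tan(+22.980°) = 0.0740, H₀ = 1.4967 rad.
Bracket: H₀ sin φ sin δ + cos φ cos δ sin H₀ = 1.4967×-0.17193×0.39041 + 0.98511×0.92064×0.99726 = -0.100463 + 0.904447 = 0.803984.
Q̄ = (S₀/π) × [bracket] = (1853/π) × 0.803984 = 474.2 W/m².

Q̄ ≈ 474 W/m²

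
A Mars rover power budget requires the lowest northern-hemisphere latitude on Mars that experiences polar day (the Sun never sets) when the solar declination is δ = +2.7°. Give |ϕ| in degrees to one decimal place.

|ϕ| = 87.3°

Polar day requires cos h₀ = −tan ϕ tan δ ≤ −1, i.e. tan ϕ tan δ ≥ 1.
The boundary is |tan ϕ| · |tan δ| = 1, so |ϕ| = 90° − |δ| = 90° − 2.7° = 87.3° in the northern hemisphere.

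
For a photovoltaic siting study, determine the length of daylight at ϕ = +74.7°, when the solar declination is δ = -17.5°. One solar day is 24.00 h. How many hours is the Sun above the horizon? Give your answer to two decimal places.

cos h₀ = −tan ϕ · tan δ = 1.1525 ≥ 1, so the Sun never rises (polar night) and h₀ = 0.
Daylight = 2h₀/(2π) × 24.00 h = (0.0000/π) × 24.00 = 0.00 h.

0.00 h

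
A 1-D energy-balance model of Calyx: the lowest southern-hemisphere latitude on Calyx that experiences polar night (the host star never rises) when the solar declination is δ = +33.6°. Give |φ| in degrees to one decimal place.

Polar night requires cos H₀ = −tan φ tan δ ≥ 1, i.e. tan φ tan δ ≤ −1.
The boundary is |tan φ| · |tan δ| = 1, so |φ| = 90° − |δ| = 90° − 33.6° = 56.4° in the southern hemisphere.

|φ| = 56.4°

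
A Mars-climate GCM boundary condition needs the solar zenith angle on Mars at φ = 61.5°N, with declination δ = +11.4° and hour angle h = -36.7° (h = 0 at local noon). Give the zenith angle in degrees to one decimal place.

θ_z = 56.7°

cos θ_z = sin φ sin δ + cos φ cos δ cos h = 0.173705 + 0.375027 = 0.548732.
θ_z = arccos(0.548732) = 56.7°.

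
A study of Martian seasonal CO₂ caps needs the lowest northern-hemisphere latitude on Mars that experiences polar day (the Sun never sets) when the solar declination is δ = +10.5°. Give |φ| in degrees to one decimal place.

Polar day requires cos H₀ = −tan φ tan δ ≤ −1, i.e. tan φ tan δ ≥ 1.
The boundary is |tan φ| · |tan δ| = 1, so |φ| = 90° − |δ| = 90° − 10.5° = 79.5° in the northern hemisphere.

|φ| = 79.5°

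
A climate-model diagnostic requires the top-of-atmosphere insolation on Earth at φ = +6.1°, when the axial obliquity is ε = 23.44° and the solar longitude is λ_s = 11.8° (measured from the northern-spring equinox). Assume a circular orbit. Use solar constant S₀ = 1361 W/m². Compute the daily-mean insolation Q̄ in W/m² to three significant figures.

Solar declination: sin δ = sin ε · sin λ_s = sin 23.44° × sin 11.8° = 0.08135, so δ = +4.666°.
cos H₀ = −tan(+6.1°) tan(+4.666°) = -0.0087, H₀ = 1.5795 rad.
Bracket: H₀ sin φ sin δ + cos φ cos δ sin H₀ = 1.5795×0.10626×0.08135 + 0.99434×0.99669×0.99996 = 0.013654 + 0.991009 = 1.004663.
Q̄ = (S₀/π) × [bracket] = (1361/π) × 1.004663 = 435.2 W/m².

Q̄ ≈ 435 W/m²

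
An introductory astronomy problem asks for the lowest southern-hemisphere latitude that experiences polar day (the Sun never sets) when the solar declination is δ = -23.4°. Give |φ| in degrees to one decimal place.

|φ| = 66.6°

Polar day requires cos H₀ = −tan φ tan δ ≤ −1, i.e. tan φ tan δ ≥ 1.
The boundary is |tan φ| · |tan δ| = 1, so |φ| = 90° − |δ| = 90° − 23.4° = 66.6° in the southern hemisphere.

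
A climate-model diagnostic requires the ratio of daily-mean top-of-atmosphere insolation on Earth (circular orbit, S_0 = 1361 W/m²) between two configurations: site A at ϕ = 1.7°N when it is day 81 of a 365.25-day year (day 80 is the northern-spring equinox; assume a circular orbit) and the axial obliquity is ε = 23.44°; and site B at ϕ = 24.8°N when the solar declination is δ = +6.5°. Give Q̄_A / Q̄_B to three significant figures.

Q̄_A / Q̄_B ≈ 1.02

— Configuration A (ϕ=+1.7°):
Solar longitude: L_s = 360° × (81 − 80)/365.25 = 0.986°.
sin δ = sin 23.44° × sin 0.986° = 0.00684, so δ = +0.392°.
cos h₀ = −tan(+1.7°) tan(+0.392°) = -0.0002, h₀ = 1.5710 rad.
Bracket: h₀ sin ϕ sin δ + cos ϕ cos δ sin h₀ = 1.5710×0.02967×0.00684 + 0.99956×0.99998×1.00000 = 0.000319 + 0.999540 = 0.999859.
Q̄ = (S_0/π) × [bracket] = (1361/π) × 0.999859 = 433.16 W/m².
— Configuration B (ϕ=+24.8°):
cos h₀ = −tan(+24.8°) tan(+6.500°) = -0.0526, h₀ = 1.6235 rad.
Bracket: h₀ sin ϕ sin δ + cos ϕ cos δ sin h₀ = 1.6235×0.41945×0.11320 + 0.90778×0.99357×0.99861 = 0.077087 + 0.900689 = 0.977776.
Q̄ = (S_0/π) × [bracket] = (1361/π) × 0.977776 = 423.59 W/m².
Ratio Q̄_A / Q̄_B = 433.16 / 423.59 = 1.023.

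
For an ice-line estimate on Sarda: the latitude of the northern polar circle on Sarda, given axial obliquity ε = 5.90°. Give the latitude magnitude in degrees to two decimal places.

The polar circle is the lowest latitude that experiences at least one full rotation of continuous daylight at the northern-summer solstice; it lies at |φ| = 90° − ε = 90° − 5.90° = 84.10°.

84.10°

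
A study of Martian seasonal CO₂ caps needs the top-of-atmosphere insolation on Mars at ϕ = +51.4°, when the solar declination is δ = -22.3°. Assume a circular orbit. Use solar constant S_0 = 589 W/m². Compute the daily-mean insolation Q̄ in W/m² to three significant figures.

cos h₀ = −tan(+51.4°) tan(-22.300°) = 0.5138, h₀ = 1.0312 rad.
Bracket: h₀ sin ϕ sin δ + cos ϕ cos δ sin h₀ = 1.0312×0.78152×-0.37946 + 0.62388×0.92521×0.85793 = -0.305808 + 0.495214 = 0.189406.
Q̄ = (S_0/π) × [bracket] = (589/π) × 0.189406 = 35.51 W/m².

Q̄ ≈ 35.5 W/m²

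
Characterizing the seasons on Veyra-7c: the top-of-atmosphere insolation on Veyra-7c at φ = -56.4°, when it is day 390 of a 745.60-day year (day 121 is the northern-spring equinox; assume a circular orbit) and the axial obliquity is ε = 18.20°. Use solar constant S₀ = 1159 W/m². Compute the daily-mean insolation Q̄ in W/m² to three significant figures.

Q̄ ≈ 96.4 W/m²

Solar longitude: λ_s = 360° × (390 − 121)/745.60 = 129.882°.
sin δ = sin 18.20° × sin 129.882° = 0.23968, so δ = +13.867°.
cos H₀ = −tan(-56.4°) tan(+13.867°) = 0.3716, H₀ = 1.1901 rad.
Bracket: H₀ sin φ sin δ + cos φ cos δ sin H₀ = 1.1901×-0.83292×0.23968 + 0.55339×0.97085×0.92840 = -0.237585 + 0.498791 = 0.261206.
Q̄ = (S₀/π) × [bracket] = (1159/π) × 0.261206 = 96.36 W/m².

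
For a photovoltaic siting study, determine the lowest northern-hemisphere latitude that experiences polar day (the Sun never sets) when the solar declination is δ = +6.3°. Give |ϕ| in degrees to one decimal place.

Polar day requires cos h₀ = −tan ϕ tan δ ≤ −1, i.e. tan ϕ tan δ ≥ 1.
The boundary is |tan ϕ| · |tan δ| = 1, so |ϕ| = 90° − |δ| = 90° − 6.3° = 83.7° in the northern hemisphere.

|ϕ| = 83.7°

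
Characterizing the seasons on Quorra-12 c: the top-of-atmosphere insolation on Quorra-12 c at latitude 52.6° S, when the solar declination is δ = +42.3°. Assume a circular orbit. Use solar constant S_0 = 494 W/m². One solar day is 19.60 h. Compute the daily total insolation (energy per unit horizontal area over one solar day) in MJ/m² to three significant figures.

cos h₀ = −tan(-52.6°) tan(+42.300°) = 1.1901 ≥ 1 ⇒ polar night, h₀ = 0 and Q̄ = 0.
Daily total = Q̄ × 19.60 h × 3600 s/h = 0.00 MJ/m².

0.00 MJ/m²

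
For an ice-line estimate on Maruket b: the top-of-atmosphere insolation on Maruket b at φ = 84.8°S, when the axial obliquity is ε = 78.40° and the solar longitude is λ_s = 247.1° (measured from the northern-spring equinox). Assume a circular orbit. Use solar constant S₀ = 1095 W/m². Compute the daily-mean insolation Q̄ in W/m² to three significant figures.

Q̄ ≈ 984 W/m²

Solar declination: sin δ = sin ε · sin λ_s = sin 78.40° × sin 247.1° = -0.90237, so δ = -64.471°.
cos H₀ = −tan(-84.8°) tan(-64.471°) = -23.0076 ≤ −1 ⇒ polar day, H₀ = π.
Bracket: H₀ sin φ sin δ + cos φ cos δ sin H₀ = 3.1416×-0.99588×-0.90237 + 0.09063×0.43096×0.00000 = 2.823206 + 0.000000 = 2.823206.
Q̄ = (S₀/π) × [bracket] = (1095/π) × 2.823206 = 984.0 W/m².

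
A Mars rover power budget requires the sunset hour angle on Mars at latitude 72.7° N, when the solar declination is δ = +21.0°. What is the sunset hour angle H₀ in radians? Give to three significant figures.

H₀ = 3.14 rad

Sunrise equation: cos H₀ = −tan φ · tan δ = -1.2324 ≤ −1, so the Sun never sets (polar day) and H₀ = π.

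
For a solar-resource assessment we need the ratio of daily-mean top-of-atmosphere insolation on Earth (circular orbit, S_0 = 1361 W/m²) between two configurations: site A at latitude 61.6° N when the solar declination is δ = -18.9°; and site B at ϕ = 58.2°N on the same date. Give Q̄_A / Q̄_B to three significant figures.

— Configuration A (ϕ=+61.6°):
cos h₀ = −tan(+61.6°) tan(-18.900°) = 0.6332, h₀ = 0.8851 rad.
Bracket: h₀ sin ϕ sin δ + cos ϕ cos δ sin h₀ = 0.8851×0.87965×-0.32392 + 0.47562×0.94609×0.77398 = -0.252197 + 0.348275 = 0.096078.
Q̄ = (S_0/π) × [bracket] = (1361/π) × 0.096078 = 41.623 W/m².
— Configuration B (ϕ=+58.2°):
cos h₀ = −tan(+58.2°) tan(-18.900°) = 0.5522, h₀ = 0.9858 rad.
Bracket: h₀ sin ϕ sin δ + cos ϕ cos δ sin h₀ = 0.9858×0.84989×-0.32392 + 0.52696×0.94609×0.83371 = -0.271387 + 0.415647 = 0.144260.
Q̄ = (S_0/π) × [bracket] = (1361/π) × 0.144260 = 62.496 W/m².
Ratio Q̄_A / Q̄_B = 41.623 / 62.496 = 0.6660.

Q̄_A / Q̄_B ≈ 0.666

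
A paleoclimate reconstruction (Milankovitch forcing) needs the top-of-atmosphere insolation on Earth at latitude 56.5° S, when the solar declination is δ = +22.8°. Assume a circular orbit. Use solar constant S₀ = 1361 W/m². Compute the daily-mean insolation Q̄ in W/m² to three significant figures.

Q̄ ≈ 46.7 W/m²

cos H₀ = −tan(-56.5°) tan(+22.800°) = 0.6351, H₀ = 0.8827 rad.
Bracket: H₀ sin φ sin δ + cos φ cos δ sin H₀ = 0.8827×-0.83389×0.38752 + 0.55194×0.92186×0.77243 = -0.285244 + 0.393021 = 0.107777.
Q̄ = (S₀/π) × [bracket] = (1361/π) × 0.107777 = 46.69 W/m².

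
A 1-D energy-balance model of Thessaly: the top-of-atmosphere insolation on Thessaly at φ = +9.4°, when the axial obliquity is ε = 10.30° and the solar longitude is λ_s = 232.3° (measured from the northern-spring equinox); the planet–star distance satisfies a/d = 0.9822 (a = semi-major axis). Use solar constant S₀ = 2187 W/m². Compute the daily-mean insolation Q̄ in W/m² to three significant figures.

Q̄ ≈ 632 W/m²

Solar declination: sin δ = sin ε · sin λ_s = sin 10.30° × sin 232.3° = -0.14147, so δ = -8.133°.
cos H₀ = −tan(+9.4°) tan(-8.133°) = 0.0237, H₀ = 1.5471 rad.
Bracket: H₀ sin φ sin δ + cos φ cos δ sin H₀ = 1.5471×0.16333×-0.14147 + 0.98657×0.98994×0.99972 = -0.035748 + 0.976372 = 0.940624.
Inverse-square distance factor (a/d)² = 0.9822² = 0.964717.
Q̄ = (S₀/π) × 0.964717 × [bracket] = (2187/π) × 0.964717 × 0.940624 = 631.7 W/m².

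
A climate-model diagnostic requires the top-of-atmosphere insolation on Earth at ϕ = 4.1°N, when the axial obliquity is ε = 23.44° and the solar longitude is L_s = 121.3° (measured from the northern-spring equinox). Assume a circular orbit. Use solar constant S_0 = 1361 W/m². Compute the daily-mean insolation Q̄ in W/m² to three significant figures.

Q̄ ≈ 423 W/m²

Solar declination: sin δ = sin ε · sin L_s = sin 23.44° × sin 121.3° = 0.33989, so δ = +19.870°.
cos h₀ = −tan(+4.1°) tan(+19.870°) = -0.0259, h₀ = 1.5967 rad.
Bracket: h₀ sin ϕ sin δ + cos ϕ cos δ sin h₀ = 1.5967×0.07150×0.33989 + 0.99744×0.94046×0.99966 = 0.038803 + 0.937733 = 0.976536.
Q̄ = (S_0/π) × [bracket] = (1361/π) × 0.976536 = 423.1 W/m².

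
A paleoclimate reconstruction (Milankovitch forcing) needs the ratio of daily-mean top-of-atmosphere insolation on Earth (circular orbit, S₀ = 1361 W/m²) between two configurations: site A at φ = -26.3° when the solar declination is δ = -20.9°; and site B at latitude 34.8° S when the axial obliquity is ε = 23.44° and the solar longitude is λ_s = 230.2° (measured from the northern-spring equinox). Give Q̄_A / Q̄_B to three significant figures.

— Configuration A (φ=-26.3°):
cos H₀ = −tan(-26.3°) tan(-20.900°) = -0.1887, H₀ = 1.7607 rad.
Bracket: H₀ sin φ sin δ + cos φ cos δ sin H₀ = 1.7607×-0.44307×-0.35674 + 0.89649×0.93420×0.98203 = 0.278298 + 0.822451 = 1.100749.
Q̄ = (S₀/π) × [bracket] = (1361/π) × 1.100749 = 476.87 W/m².
— Configuration B (φ=-34.8°):
Solar declination: sin δ = sin ε · sin λ_s = sin 23.44° × sin 230.2° = -0.30561, so δ = -17.795°.
cos H₀ = −tan(-34.8°) tan(-17.795°) = -0.2231, H₀ = 1.7958 rad.
Bracket: H₀ sin φ sin δ + cos φ cos δ sin H₀ = 1.7958×-0.57071×-0.30561 + 0.82115×0.95216×0.97480 = 0.313214 + 0.762163 = 1.075377.
Q̄ = (S₀/π) × [bracket] = (1361/π) × 1.075377 = 465.87 W/m².
Ratio Q̄_A / Q̄_B = 476.87 / 465.87 = 1.024.

Q̄_A / Q̄_B ≈ 1.02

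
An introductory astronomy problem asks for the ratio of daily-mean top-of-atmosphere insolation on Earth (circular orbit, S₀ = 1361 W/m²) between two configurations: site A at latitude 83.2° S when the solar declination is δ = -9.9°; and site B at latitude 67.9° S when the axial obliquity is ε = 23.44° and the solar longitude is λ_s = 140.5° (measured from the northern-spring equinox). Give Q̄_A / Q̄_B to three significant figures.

— Configuration A (φ=-83.2°):
cos H₀ = −tan(-83.2°) tan(-9.900°) = -1.4636 ≤ −1 ⇒ polar day, H₀ = π.
Bracket: H₀ sin φ sin δ + cos φ cos δ sin H₀ = 3.1416×-0.99297×-0.17193 + 0.11840×0.98511×0.00000 = 0.536338 + 0.000000 = 0.536338.
Q̄ = (S₀/π) × [bracket] = (1361/π) × 0.536338 = 232.35 W/m².
— Configuration B (φ=-67.9°):
Solar declination: sin δ = sin ε · sin λ_s = sin 23.44° × sin 140.5° = 0.25302, so δ = +14.657°.
cos H₀ = −tan(-67.9°) tan(+14.657°) = 0.6441, H₀ = 0.8710 rad.
Bracket: H₀ sin φ sin δ + cos φ cos δ sin H₀ = 0.8710×-0.92653×0.25302 + 0.37622×0.96746×0.76496 = -0.204189 + 0.278428 = 0.074239.
Q̄ = (S₀/π) × [bracket] = (1361/π) × 0.074239 = 32.162 W/m².
Ratio Q̄_A / Q̄_B = 232.35 / 32.162 = 7.224.

Q̄_A / Q̄_B ≈ 7.22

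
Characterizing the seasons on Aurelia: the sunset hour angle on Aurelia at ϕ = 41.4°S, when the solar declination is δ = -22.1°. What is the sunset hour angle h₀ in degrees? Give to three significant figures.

h₀ = 111°

cos h₀ = −tan ϕ · tan δ = −tan(-41.4°) × tan(-22.100°) = -0.3580, so h₀ = 1.9369 rad = 110.98°.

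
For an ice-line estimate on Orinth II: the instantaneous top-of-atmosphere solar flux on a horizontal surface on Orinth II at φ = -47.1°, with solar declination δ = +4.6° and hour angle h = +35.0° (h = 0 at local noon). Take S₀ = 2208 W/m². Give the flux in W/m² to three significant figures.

cos θ_z = sin φ sin δ + cos φ cos δ cos h = -0.058749 + 0.555818 = 0.497069.
Flux = S₀ · cos θ_z = 2208 × 0.497069 = 1098 W/m².

1.10e+03 W/m²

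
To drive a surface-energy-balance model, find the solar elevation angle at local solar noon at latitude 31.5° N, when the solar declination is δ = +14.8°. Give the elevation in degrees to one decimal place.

At local noon the hour angle is zero, so the zenith angle equals |φ − δ| = |+31.5° − (+14.800°)| = 16.700°.
Elevation = 90° − 16.700° = 73.3°.

73.3°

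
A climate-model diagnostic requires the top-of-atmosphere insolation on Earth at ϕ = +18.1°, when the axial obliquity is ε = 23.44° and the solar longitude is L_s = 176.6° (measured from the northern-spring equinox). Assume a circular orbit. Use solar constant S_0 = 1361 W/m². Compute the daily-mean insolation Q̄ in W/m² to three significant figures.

Q̄ ≈ 417 W/m²

Solar declination: sin δ = sin ε · sin L_s = sin 23.44° × sin 176.6° = 0.02359, so δ = +1.352°.
cos h₀ = −tan(+18.1°) tan(+1.352°) = -0.0077, h₀ = 1.5785 rad.
Bracket: h₀ sin ϕ sin δ + cos ϕ cos δ sin h₀ = 1.5785×0.31068×0.02359 + 0.95052×0.99972×0.99997 = 0.011569 + 0.950225 = 0.961794.
Q̄ = (S_0/π) × [bracket] = (1361/π) × 0.961794 = 416.7 W/m².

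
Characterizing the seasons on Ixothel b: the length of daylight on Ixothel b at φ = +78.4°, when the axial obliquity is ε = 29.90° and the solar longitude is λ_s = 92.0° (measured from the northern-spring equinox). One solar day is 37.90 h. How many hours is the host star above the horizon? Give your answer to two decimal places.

Solar declination: sin δ = sin ε · sin λ_s = sin 29.90° × sin 92.0° = 0.49818, so δ = +29.880°.
Sunrise equation: cos H₀ = −tan φ · tan δ = -2.7990 ≤ −1, so the host star never sets (polar day) and H₀ = π.
Daylight = 2H₀/(2π) × 37.90 h = (3.1416/π) × 37.90 = 37.90 h.

37.90 h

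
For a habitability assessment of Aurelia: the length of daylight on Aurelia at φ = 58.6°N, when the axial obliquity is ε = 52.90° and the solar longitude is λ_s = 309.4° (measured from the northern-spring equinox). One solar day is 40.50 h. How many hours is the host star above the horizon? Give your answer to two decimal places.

0.00 h

Solar declination: sin δ = sin ε · sin λ_s = sin 52.90° × sin 309.4° = -0.61632, so δ = -38.048°.
cos H₀ = −tan φ · tan δ = 1.2822 ≥ 1, so the host star never rises (polar night) and H₀ = 0.
Daylight = 2H₀/(2π) × 40.50 h = (0.0000/π) × 40.50 = 0.00 h.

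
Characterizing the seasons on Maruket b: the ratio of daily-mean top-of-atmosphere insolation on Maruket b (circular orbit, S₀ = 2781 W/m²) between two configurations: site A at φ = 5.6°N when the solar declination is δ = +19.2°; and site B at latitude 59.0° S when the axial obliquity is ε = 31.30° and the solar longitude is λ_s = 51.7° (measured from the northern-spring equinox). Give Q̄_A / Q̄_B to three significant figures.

— Configuration A (φ=+5.6°):
cos H₀ = −tan(+5.6°) tan(+19.200°) = -0.0341, H₀ = 1.6049 rad.
Bracket: H₀ sin φ sin δ + cos φ cos δ sin H₀ = 1.6049×0.09758×0.32887 + 0.99523×0.94438×0.99942 = 0.051503 + 0.939330 = 0.990833.
Q̄ = (S₀/π) × [bracket] = (2781/π) × 0.990833 = 877.10 W/m².
— Configuration B (φ=-59.0°):
Solar declination: sin δ = sin ε · sin λ_s = sin 31.30° × sin 51.7° = 0.40771, so δ = +24.061°.
cos H₀ = −tan(-59.0°) tan(+24.061°) = 0.7431, H₀ = 0.7331 rad.
Bracket: H₀ sin φ sin δ + cos φ cos δ sin H₀ = 0.7331×-0.85717×0.40771 + 0.51504×0.91311×0.66918 = -0.256201 + 0.314707 = 0.058506.
Q̄ = (S₀/π) × [bracket] = (2781/π) × 0.058506 = 51.791 W/m².
Ratio Q̄_A / Q̄_B = 877.10 / 51.791 = 16.94.

Q̄_A / Q̄_B ≈ 16.9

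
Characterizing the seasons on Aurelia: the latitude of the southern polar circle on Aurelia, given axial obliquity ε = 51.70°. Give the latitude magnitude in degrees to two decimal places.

38.30°

The polar circle is the lowest latitude that experiences at least one full rotation of continuous darkness at the northern-summer solstice; it lies at |φ| = 90° − ε = 90° − 51.70° = 38.30°.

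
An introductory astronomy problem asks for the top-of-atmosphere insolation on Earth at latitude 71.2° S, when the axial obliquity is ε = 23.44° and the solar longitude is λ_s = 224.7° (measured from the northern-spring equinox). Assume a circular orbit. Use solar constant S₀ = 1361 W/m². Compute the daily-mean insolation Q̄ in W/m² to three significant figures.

Solar declination: sin δ = sin ε · sin λ_s = sin 23.44° × sin 224.7° = -0.27980, so δ = -16.248°.
cos H₀ = −tan(-71.2°) tan(-16.248°) = -0.8561, H₀ = 2.5985 rad.
Bracket: H₀ sin φ sin δ + cos φ cos δ sin H₀ = 2.5985×-0.94665×-0.27980 + 0.32227×0.96006×0.51680 = 0.688272 + 0.159897 = 0.848169.
Q̄ = (S₀/π) × [bracket] = (1361/π) × 0.848169 = 367.4 W/m².

Q̄ ≈ 367 W/m²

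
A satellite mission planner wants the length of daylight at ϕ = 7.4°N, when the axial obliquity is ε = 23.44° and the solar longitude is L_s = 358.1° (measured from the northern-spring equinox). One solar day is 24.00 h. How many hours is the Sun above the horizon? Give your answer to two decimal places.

Solar declination: sin δ = sin ε · sin L_s = sin 23.44° × sin 358.1° = -0.01319, so δ = -0.756°.
cos h₀ = −tan ϕ · tan δ = −tan(+7.4°) × tan(-0.756°) = 0.0017, so h₀ = 1.5691 rad = 89.90°.
Daylight = 2h₀/(2π) × 24.00 h = (1.5691/π) × 24.00 = 11.99 h.

11.99 h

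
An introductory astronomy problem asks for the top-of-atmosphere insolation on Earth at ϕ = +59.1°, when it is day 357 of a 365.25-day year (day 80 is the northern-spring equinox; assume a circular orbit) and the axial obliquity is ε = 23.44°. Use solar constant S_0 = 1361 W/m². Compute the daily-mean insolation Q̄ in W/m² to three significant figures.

Q̄ ≈ 28.4 W/m²

Solar longitude: L_s = 360° × (357 − 80)/365.25 = 273.018°.
sin δ = sin 23.44° × sin 273.018° = -0.39724, so δ = -23.406°.
cos h₀ = −tan(+59.1°) tan(-23.406°) = 0.7232, h₀ = 0.7623 rad.
Bracket: h₀ sin ϕ sin δ + cos ϕ cos δ sin h₀ = 0.7623×0.85806×-0.39724 + 0.51354×0.91772×0.69059 = -0.259834 + 0.325465 = 0.065631.
Q̄ = (S_0/π) × [bracket] = (1361/π) × 0.065631 = 28.43 W/m².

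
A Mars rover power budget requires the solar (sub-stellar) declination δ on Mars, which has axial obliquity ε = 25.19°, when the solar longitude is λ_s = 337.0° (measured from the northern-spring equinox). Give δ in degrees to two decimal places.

sin δ = sin ε · sin λ_s = sin 25.19° × sin 337.0° = -0.166304.
δ = arcsin(-0.166304) = -9.57°.

δ = -9.57°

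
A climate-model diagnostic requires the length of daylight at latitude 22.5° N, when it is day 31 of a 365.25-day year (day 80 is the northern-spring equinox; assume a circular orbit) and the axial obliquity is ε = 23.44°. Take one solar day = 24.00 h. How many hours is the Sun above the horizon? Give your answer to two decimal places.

11.01 h

Solar longitude: λ_s = 360° × (31 − 80)/365.25 = -48.296°, i.e. -48.296° + 360° = 311.704°.
sin δ = sin 23.44° × sin 311.704° = -0.29698, so δ = -17.277°.
cos H₀ = −tan φ · tan δ = −tan(+22.5°) × tan(-17.277°) = 0.1288, so H₀ = 1.4416 rad = 82.60°.
Daylight = 2H₀/(2π) × 24.00 h = (1.4416/π) × 24.00 = 11.01 h.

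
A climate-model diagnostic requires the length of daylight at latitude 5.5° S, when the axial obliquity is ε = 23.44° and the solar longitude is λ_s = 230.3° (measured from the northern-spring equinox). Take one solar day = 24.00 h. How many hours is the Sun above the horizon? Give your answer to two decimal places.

Solar declination: sin δ = sin ε · sin λ_s = sin 23.44° × sin 230.3° = -0.30606, so δ = -17.822°.
cos H₀ = −tan φ · tan δ = −tan(-5.5°) × tan(-17.822°) = -0.0310, so H₀ = 1.6018 rad = 91.77°.
Daylight = 2H₀/(2π) × 24.00 h = (1.6018/π) × 24.00 = 12.24 h.

12.24 h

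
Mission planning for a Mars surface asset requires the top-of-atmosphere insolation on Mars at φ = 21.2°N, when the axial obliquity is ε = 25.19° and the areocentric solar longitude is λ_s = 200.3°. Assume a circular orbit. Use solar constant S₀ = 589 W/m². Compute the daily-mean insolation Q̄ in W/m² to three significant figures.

sin δ = sin 25.19° × sin 200.3° = -0.14766, so δ = -8.492°.
cos H₀ = −tan(+21.2°) tan(-8.492°) = 0.0579, H₀ = 1.5129 rad.
Bracket: H₀ sin φ sin δ + cos φ cos δ sin H₀ = 1.5129×0.36162×-0.14766 + 0.93232×0.98904×0.99832 = -0.080784 + 0.920553 = 0.839769.
Q̄ = (S₀/π) × [bracket] = (589/π) × 0.839769 = 157.4 W/m².

Q̄ ≈ 157 W/m²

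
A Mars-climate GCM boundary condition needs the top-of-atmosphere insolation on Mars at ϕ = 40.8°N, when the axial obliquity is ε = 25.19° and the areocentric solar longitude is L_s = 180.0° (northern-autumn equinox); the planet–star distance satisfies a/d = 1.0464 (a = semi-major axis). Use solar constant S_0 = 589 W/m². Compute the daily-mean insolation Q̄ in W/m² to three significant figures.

sin δ = sin 25.19° × sin 180.0° = 0.00000, so δ = +0.000°.
cos h₀ = −tan(+40.8°) tan(+0.000°) = -0.0000, h₀ = 1.5708 rad.
Bracket: h₀ sin ϕ sin δ + cos ϕ cos δ sin h₀ = 1.5708×0.65342×0.00000 + 0.75700×1.00000×1.00000 = 0.000000 + 0.757000 = 0.757000.
Inverse-square distance factor (a/d)² = 1.0464² = 1.094953.
Q̄ = (S_0/π) × 1.094953 × [bracket] = (589/π) × 1.094953 × 0.757000 = 155.4 W/m².

Q̄ ≈ 155 W/m²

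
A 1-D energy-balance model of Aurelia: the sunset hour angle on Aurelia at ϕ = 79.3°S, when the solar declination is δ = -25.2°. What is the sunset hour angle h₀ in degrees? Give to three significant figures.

h₀ = 180°

Sunrise equation: cos h₀ = −tan ϕ · tan δ = -2.4904 ≤ −1, so the host star never sets (polar day) and h₀ = π.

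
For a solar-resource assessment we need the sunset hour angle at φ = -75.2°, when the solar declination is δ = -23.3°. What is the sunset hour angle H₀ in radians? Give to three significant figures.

H₀ = 3.14 rad

Sunrise equation: cos H₀ = −tan φ · tan δ = -1.6300 ≤ −1, so the Sun never sets (polar day) and H₀ = π.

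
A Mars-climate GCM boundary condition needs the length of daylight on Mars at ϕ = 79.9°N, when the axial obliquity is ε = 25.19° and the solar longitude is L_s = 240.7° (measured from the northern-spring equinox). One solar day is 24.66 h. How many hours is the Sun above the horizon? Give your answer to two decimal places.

0.00 h

Solar declination: sin δ = sin ε · sin L_s = sin 25.19° × sin 240.7° = -0.37117, so δ = -21.788°.
cos h₀ = −tan ϕ · tan δ = 2.2440 ≥ 1, so the Sun never rises (polar night) and h₀ = 0.
Daylight = 2h₀/(2π) × 24.66 h = (0.0000/π) × 24.66 = 0.00 h.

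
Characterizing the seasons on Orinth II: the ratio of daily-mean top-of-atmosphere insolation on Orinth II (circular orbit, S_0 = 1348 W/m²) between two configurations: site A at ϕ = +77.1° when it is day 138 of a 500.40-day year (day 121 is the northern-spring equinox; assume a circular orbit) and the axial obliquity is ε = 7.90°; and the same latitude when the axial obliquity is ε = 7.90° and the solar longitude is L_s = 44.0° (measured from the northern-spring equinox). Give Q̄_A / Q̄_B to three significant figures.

— Configuration A (ϕ=+77.1°):
Solar longitude: L_s = 360° × (138 − 121)/500.40 = 12.230°.
sin δ = sin 7.90° × sin 12.230° = 0.02912, so δ = +1.668°.
cos h₀ = −tan(+77.1°) tan(+1.668°) = -0.1272, h₀ = 1.6983 rad.
Bracket: h₀ sin ϕ sin δ + cos ϕ cos δ sin h₀ = 1.6983×0.97476×0.02912 + 0.22325×0.99958×0.99188 = 0.048206 + 0.221344 = 0.269550.
Q̄ = (S_0/π) × [bracket] = (1348/π) × 0.269550 = 115.66 W/m².
— Configuration B (ϕ=+77.1°):
Solar declination: sin δ = sin ε · sin L_s = sin 7.90° × sin 44.0° = 0.09548, so δ = +5.479°.
cos h₀ = −tan(+77.1°) tan(+5.479°) = -0.4188, h₀ = 2.0029 rad.
Bracket: h₀ sin ϕ sin δ + cos ϕ cos δ sin h₀ = 2.0029×0.97476×0.09548 + 0.22325×0.99543×0.90808 = 0.186410 + 0.201802 = 0.388212.
Q̄ = (S_0/π) × [bracket] = (1348/π) × 0.388212 = 166.57 W/m².
Ratio Q̄_A / Q̄_B = 115.66 / 166.57 = 0.6944.

Q̄_A / Q̄_B ≈ 0.694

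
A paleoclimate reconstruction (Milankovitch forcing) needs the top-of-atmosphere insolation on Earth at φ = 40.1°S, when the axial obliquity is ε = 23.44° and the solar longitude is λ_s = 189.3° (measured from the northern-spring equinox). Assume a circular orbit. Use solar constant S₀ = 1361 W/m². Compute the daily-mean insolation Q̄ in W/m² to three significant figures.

Solar declination: sin δ = sin ε · sin λ_s = sin 23.44° × sin 189.3° = -0.06428, so δ = -3.686°.
cos H₀ = −tan(-40.1°) tan(-3.686°) = -0.0542, H₀ = 1.6251 rad.
Bracket: H₀ sin φ sin δ + cos φ cos δ sin H₀ = 1.6251×-0.64412×-0.06428 + 0.76492×0.99793×0.99853 = 0.067286 + 0.762215 = 0.829501.
Q̄ = (S₀/π) × [bracket] = (1361/π) × 0.829501 = 359.4 W/m².

Q̄ ≈ 359 W/m²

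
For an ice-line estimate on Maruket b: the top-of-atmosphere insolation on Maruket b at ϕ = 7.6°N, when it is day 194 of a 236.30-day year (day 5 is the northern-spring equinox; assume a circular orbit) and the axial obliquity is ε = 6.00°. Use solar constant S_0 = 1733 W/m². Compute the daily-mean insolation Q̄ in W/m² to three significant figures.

Q̄ ≈ 533 W/m²

Solar longitude: L_s = 360° × (194 − 5)/236.30 = 287.939°.
sin δ = sin 6.00° × sin 287.939° = -0.09945, so δ = -5.707°.
cos h₀ = −tan(+7.6°) tan(-5.707°) = 0.0133, h₀ = 1.5575 rad.
Bracket: h₀ sin ϕ sin δ + cos ϕ cos δ sin h₀ = 1.5575×0.13226×-0.09945 + 0.99122×0.99504×0.99991 = -0.020486 + 0.986215 = 0.965729.
Q̄ = (S_0/π) × [bracket] = (1733/π) × 0.965729 = 532.7 W/m².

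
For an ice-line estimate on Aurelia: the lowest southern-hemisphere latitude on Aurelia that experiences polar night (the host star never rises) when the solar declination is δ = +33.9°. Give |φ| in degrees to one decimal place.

Polar night requires cos H₀ = −tan φ tan δ ≥ 1, i.e. tan φ tan δ ≤ −1.
The boundary is |tan φ| · |tan δ| = 1, so |φ| = 90° − |δ| = 90° − 33.9° = 56.1° in the southern hemisphere.

|φ| = 56.1°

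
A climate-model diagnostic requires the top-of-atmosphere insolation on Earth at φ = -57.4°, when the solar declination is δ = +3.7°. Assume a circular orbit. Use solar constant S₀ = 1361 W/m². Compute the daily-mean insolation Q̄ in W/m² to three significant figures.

Q̄ ≈ 197 W/m²

cos H₀ = −tan(-57.4°) tan(+3.700°) = 0.1011, H₀ = 1.4695 rad.
Bracket: H₀ sin φ sin δ + cos φ cos δ sin H₀ = 1.4695×-0.84245×0.06453 + 0.53877×0.99792×0.99487 = -0.079887 + 0.534891 = 0.455004.
Q̄ = (S₀/π) × [bracket] = (1361/π) × 0.455004 = 197.1 W/m².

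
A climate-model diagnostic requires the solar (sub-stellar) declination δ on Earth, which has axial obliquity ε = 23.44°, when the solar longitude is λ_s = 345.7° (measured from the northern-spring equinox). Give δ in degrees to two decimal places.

δ = -5.64°

sin δ = sin ε · sin λ_s = sin 23.44° × sin 345.7° = -0.098253.
δ = arcsin(-0.098253) = -5.64°.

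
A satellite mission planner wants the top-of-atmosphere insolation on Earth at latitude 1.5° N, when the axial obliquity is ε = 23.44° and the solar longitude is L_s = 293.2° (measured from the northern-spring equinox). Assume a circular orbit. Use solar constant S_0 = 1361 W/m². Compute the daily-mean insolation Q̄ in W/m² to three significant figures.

Q̄ ≈ 397 W/m²

Solar declination: sin δ = sin ε · sin L_s = sin 23.44° × sin 293.2° = -0.36562, so δ = -21.446°.
cos h₀ = −tan(+1.5°) tan(-21.446°) = 0.0103, h₀ = 1.5605 rad.
Bracket: h₀ sin ϕ sin δ + cos ϕ cos δ sin h₀ = 1.5605×0.02618×-0.36562 + 0.99966×0.93076×0.99995 = -0.014937 + 0.930397 = 0.915460.
Q̄ = (S_0/π) × [bracket] = (1361/π) × 0.915460 = 396.6 W/m².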